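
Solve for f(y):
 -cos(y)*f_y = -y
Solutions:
 f(y) = C1 + Integral(y/cos(y), y)


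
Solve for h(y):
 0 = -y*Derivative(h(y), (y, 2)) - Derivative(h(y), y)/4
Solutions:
 h(y) = C1 + C2*y^(3/4)


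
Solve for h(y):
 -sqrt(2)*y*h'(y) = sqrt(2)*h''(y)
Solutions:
 h(y) = C1 + C2*erf(sqrt(2)*y/2)


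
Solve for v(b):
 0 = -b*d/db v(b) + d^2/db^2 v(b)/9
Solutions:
 v(b) = C1 + C2*erfi(3*sqrt(2)*b/2)


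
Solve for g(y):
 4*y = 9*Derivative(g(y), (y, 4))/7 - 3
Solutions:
 g(y) = C1 + C2*y + C3*y^2 + C4*y^3 + 7*y^5/270 + 7*y^4/72


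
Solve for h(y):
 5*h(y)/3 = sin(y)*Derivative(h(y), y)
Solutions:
 h(y) = C1*(cos(y) - 1)^(5/6)/(cos(y) + 1)^(5/6)


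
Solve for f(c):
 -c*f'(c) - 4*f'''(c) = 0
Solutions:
 f(c) = C1 + Integral(C2*airyai(-2^(1/3)*c/2) + C3*airybi(-2^(1/3)*c/2), c)


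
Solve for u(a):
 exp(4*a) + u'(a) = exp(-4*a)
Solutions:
 u(a) = C1 - cosh(4*a)/2


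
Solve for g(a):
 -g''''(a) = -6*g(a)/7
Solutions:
 g(a) = C1*exp(-6^(1/4)*7^(3/4)*a/7) + C2*exp(6^(1/4)*7^(3/4)*a/7) + C3*sin(6^(1/4)*7^(3/4)*a/7) + C4*cos(6^(1/4)*7^(3/4)*a/7)


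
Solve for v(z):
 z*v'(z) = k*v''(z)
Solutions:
 v(z) = C1 + C2*erf(sqrt(2)*z*sqrt(-1/k)/2)/sqrt(-1/k)


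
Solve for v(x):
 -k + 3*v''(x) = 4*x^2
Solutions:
 v(x) = C1 + C2*x + k*x^2/6 + x^4/9


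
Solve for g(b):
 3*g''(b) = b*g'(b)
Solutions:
 g(b) = C1 + C2*erfi(sqrt(6)*b/6)


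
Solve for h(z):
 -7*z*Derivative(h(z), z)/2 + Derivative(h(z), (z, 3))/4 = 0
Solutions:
 h(z) = C1 + Integral(C2*airyai(14^(1/3)*z) + C3*airybi(14^(1/3)*z), z)


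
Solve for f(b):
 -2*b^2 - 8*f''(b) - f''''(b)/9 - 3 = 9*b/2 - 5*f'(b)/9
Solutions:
 f(b) = C1 + C2*exp(2^(1/3)*b*(-2^(1/3)*(5 + 7*sqrt(1129))^(1/3)/4 + 12/(5 + 7*sqrt(1129))^(1/3)))*sin(2^(1/3)*sqrt(3)*b*(12/(5 + 7*sqrt(1129))^(1/3) + 2^(1/3)*(5 + 7*sqrt(1129))^(1/3)/4)) + C3*exp(2^(1/3)*b*(-2^(1/3)*(5 + 7*sqrt(1129))^(1/3)/4 + 12/(5 + 7*sqrt(1129))^(1/3)))*cos(2^(1/3)*sqrt(3)*b*(12/(5 + 7*sqrt(1129))^(1/3) + 2^(1/3)*(5 + 7*sqrt(1129))^(1/3)/4)) + C4*exp(2^(1/3)*b*(-24/(5 + 7*sqrt(1129))^(1/3) + 2^(1/3)*(5 + 7*sqrt(1129))^(1/3)/2)) + 6*b^3/5 + 5589*b^2/100 + 201879*b/125


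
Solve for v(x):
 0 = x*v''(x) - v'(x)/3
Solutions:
 v(x) = C1 + C2*x^(4/3)


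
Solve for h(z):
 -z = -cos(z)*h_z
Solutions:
 h(z) = C1 + Integral(z/cos(z), z)


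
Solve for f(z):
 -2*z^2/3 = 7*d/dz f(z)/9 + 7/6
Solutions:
 f(z) = C1 - 2*z^3/7 - 3*z/2


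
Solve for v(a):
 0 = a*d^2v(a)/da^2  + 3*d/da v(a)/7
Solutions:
 v(a) = C1 + C2*a^(4/7)


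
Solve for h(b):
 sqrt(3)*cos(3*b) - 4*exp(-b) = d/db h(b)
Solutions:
 h(b) = C1 + sqrt(3)*sin(3*b)/3 + 4*exp(-b)


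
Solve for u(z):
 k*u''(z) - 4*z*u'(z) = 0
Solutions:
 u(z) = C1 + C2*erf(sqrt(2)*z*sqrt(-1/k))/sqrt(-1/k)


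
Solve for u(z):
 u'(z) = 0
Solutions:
 u(z) = C1


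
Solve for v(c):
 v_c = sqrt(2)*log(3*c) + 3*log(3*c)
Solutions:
 v(c) = C1 + sqrt(2)*c*log(c) + 3*c*log(c) - 3*c - sqrt(2)*c + c*log(3^(sqrt(2) + 3))


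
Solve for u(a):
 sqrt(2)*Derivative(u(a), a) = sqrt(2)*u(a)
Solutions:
 u(a) = C1*exp(a)


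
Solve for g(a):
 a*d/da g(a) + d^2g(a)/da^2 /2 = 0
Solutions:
 g(a) = C1 + C2*erf(a)


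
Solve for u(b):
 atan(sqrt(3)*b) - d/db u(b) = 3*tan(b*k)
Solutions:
 u(b) = C1 + b*atan(sqrt(3)*b) - 3*Piecewise((-log(cos(b*k))/k, Ne(k, 0)), (0, True)) - sqrt(3)*log(3*b^2 + 1)/6


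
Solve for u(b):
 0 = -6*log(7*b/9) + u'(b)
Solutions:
 u(b) = C1 + 6*b*log(b) - 6*b + b*log(117649/531441)


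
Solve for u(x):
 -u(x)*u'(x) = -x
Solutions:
 u(x) = -sqrt(C1 + x^2)
 u(x) = sqrt(C1 + x^2)


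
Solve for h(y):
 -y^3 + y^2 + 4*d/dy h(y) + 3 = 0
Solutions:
 h(y) = C1 + y^4/16 - y^3/12 - 3*y/4


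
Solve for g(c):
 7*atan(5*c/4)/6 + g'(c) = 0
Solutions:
 g(c) = C1 - 7*c*atan(5*c/4)/6 + 7*log(25*c^2 + 16)/15


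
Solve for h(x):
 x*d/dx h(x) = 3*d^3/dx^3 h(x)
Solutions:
 h(x) = C1 + Integral(C2*airyai(3^(2/3)*x/3) + C3*airybi(3^(2/3)*x/3), x)


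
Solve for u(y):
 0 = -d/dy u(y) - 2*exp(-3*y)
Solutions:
 u(y) = C1 + 2*exp(-3*y)/3


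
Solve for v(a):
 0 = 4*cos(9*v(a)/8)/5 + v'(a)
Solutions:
 4*a/5 - 4*log(sin(9*v(a)/8) - 1)/9 + 4*log(sin(9*v(a)/8) + 1)/9 = C1


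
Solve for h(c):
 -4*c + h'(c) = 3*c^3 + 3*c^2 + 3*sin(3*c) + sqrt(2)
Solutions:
 h(c) = C1 + 3*c^4/4 + c^3 + 2*c^2 + sqrt(2)*c - cos(3*c)


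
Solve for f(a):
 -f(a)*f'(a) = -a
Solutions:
 f(a) = -sqrt(C1 + a^2)
 f(a) = sqrt(C1 + a^2)


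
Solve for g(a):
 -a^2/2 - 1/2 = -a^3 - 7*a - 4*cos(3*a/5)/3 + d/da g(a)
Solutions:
 g(a) = C1 + a^4/4 - a^3/6 + 7*a^2/2 - a/2 + 20*sin(3*a/5)/9


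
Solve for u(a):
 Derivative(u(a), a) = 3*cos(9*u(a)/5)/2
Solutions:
 -3*a/2 - 5*log(sin(9*u(a)/5) - 1)/18 + 5*log(sin(9*u(a)/5) + 1)/18 = C1


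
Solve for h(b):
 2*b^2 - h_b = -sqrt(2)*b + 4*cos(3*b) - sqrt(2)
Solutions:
 h(b) = C1 + 2*b^3/3 + sqrt(2)*b^2/2 + sqrt(2)*b - 4*sin(3*b)/3


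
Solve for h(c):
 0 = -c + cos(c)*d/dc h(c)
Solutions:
 h(c) = C1 + Integral(c/cos(c), c)


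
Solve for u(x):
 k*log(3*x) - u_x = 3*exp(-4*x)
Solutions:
 u(x) = C1 + k*x*log(x) + k*x*(-1 + log(3)) + 3*exp(-4*x)/4


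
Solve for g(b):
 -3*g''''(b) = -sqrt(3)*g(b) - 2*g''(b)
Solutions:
 g(b) = C1*exp(-sqrt(3)*b*sqrt(1 + sqrt(1 + 3*sqrt(3)))/3) + C2*exp(sqrt(3)*b*sqrt(1 + sqrt(1 + 3*sqrt(3)))/3) + C3*sin(sqrt(3)*b*sqrt(-1 + sqrt(1 + 3*sqrt(3)))/3) + C4*cosh(sqrt(3)*b*sqrt(1 - sqrt(1 + 3*sqrt(3)))/3)


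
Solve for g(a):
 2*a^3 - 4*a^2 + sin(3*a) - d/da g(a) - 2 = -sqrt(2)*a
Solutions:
 g(a) = C1 + a^4/2 - 4*a^3/3 + sqrt(2)*a^2/2 - 2*a - cos(3*a)/3


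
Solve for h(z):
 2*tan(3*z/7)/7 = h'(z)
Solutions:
 h(z) = C1 - 2*log(cos(3*z/7))/3


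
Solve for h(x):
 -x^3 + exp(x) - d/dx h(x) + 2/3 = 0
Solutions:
 h(x) = C1 - x^4/4 + 2*x/3 + exp(x)


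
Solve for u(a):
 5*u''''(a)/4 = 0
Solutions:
 u(a) = C1 + C2*a + C3*a^2 + C4*a^3


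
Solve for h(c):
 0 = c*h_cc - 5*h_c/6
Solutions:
 h(c) = C1 + C2*c^(11/6)


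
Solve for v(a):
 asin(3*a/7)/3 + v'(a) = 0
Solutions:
 v(a) = C1 - a*asin(3*a/7)/3 - sqrt(49 - 9*a^2)/9


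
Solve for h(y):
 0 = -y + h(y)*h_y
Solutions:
 h(y) = -sqrt(C1 + y^2)
 h(y) = sqrt(C1 + y^2)


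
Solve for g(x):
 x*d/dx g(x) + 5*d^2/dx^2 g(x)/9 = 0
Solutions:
 g(x) = C1 + C2*erf(3*sqrt(10)*x/10)


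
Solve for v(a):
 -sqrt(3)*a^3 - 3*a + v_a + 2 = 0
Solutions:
 v(a) = C1 + sqrt(3)*a^4/4 + 3*a^2/2 - 2*a


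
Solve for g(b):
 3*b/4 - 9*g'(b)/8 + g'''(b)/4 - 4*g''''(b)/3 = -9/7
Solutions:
 g(b) = C1 + C2*exp(b*((24*sqrt(5178) + 1727)^(-1/3) + 2 + (24*sqrt(5178) + 1727)^(1/3))/32)*sin(sqrt(3)*b*(-(24*sqrt(5178) + 1727)^(1/3) + (24*sqrt(5178) + 1727)^(-1/3))/32) + C3*exp(b*((24*sqrt(5178) + 1727)^(-1/3) + 2 + (24*sqrt(5178) + 1727)^(1/3))/32)*cos(sqrt(3)*b*(-(24*sqrt(5178) + 1727)^(1/3) + (24*sqrt(5178) + 1727)^(-1/3))/32) + C4*exp(b*(-(24*sqrt(5178) + 1727)^(1/3) - 1/(24*sqrt(5178) + 1727)^(1/3) + 1)/16) + b^2/3 + 8*b/7


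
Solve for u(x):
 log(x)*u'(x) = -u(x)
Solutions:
 u(x) = C1*exp(-li(x))


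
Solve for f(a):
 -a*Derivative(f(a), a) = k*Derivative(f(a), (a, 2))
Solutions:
 f(a) = C1 + C2*sqrt(k)*erf(sqrt(2)*a*sqrt(1/k)/2)


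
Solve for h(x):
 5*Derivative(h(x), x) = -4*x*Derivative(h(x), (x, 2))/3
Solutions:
 h(x) = C1 + C2/x^(11/4)


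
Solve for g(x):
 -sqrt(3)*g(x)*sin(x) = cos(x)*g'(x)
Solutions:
 g(x) = C1*cos(x)^(sqrt(3))


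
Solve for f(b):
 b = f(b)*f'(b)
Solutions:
 f(b) = -sqrt(C1 + b^2)
 f(b) = sqrt(C1 + b^2)


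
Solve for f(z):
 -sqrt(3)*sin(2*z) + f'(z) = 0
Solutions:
 f(z) = C1 - sqrt(3)*cos(2*z)/2


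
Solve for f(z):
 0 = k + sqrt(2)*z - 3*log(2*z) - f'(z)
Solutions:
 f(z) = C1 + k*z + sqrt(2)*z^2/2 - 3*z*log(z) - z*log(8) + 3*z


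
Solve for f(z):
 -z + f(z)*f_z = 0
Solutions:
 f(z) = -sqrt(C1 + z^2)
 f(z) = sqrt(C1 + z^2)


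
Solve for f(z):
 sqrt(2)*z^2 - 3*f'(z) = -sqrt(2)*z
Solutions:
 f(z) = C1 + sqrt(2)*z^3/9 + sqrt(2)*z^2/6


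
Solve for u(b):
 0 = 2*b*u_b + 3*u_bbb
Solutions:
 u(b) = C1 + Integral(C2*airyai(-2^(1/3)*3^(2/3)*b/3) + C3*airybi(-2^(1/3)*3^(2/3)*b/3), b)


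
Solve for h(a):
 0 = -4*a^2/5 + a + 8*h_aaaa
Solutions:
 h(a) = C1 + C2*a + C3*a^2 + C4*a^3 + a^6/3600 - a^5/960


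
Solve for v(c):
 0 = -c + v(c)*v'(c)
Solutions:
 v(c) = -sqrt(C1 + c^2)
 v(c) = sqrt(C1 + c^2)


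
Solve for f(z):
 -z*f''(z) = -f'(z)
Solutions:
 f(z) = C1 + C2*z^2


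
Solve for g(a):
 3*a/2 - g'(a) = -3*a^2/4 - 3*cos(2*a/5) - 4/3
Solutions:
 g(a) = C1 + a^3/4 + 3*a^2/4 + 4*a/3 + 15*sin(2*a/5)/2


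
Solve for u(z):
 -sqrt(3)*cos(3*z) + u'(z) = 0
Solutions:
 u(z) = C1 + sqrt(3)*sin(3*z)/3


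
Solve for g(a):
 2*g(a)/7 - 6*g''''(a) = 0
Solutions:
 g(a) = C1*exp(-21^(3/4)*a/21) + C2*exp(21^(3/4)*a/21) + C3*sin(21^(3/4)*a/21) + C4*cos(21^(3/4)*a/21)


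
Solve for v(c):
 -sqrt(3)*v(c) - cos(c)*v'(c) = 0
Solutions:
 v(c) = C1*(sin(c) - 1)^(sqrt(3)/2)/(sin(c) + 1)^(sqrt(3)/2)


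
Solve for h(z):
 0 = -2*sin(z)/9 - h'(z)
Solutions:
 h(z) = C1 + 2*cos(z)/9


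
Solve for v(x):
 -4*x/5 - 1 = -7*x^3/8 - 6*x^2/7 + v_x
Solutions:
 v(x) = C1 + 7*x^4/32 + 2*x^3/7 - 2*x^2/5 - x


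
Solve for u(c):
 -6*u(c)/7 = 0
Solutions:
 u(c) = 0


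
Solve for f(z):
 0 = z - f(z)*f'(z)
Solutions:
 f(z) = -sqrt(C1 + z^2)
 f(z) = sqrt(C1 + z^2)


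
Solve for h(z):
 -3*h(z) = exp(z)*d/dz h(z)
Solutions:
 h(z) = C1*exp(3*exp(-z))


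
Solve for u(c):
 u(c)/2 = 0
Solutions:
 u(c) = 0


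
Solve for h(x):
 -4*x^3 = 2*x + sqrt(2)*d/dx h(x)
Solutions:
 h(x) = C1 - sqrt(2)*x^4/2 - sqrt(2)*x^2/2


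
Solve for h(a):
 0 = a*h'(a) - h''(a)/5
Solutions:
 h(a) = C1 + C2*erfi(sqrt(10)*a/2)


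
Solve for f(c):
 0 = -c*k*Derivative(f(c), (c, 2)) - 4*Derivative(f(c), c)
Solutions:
 f(c) = C1 + c^(((re(k) - 4)*re(k) + im(k)^2)/(re(k)^2 + im(k)^2))*(C2*sin(4*log(c)*Abs(im(k))/(re(k)^2 + im(k)^2)) + C3*cos(4*log(c)*im(k)/(re(k)^2 + im(k)^2)))


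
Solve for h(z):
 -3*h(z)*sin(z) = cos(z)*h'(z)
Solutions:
 h(z) = C1*cos(z)^3


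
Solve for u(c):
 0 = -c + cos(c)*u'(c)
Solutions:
 u(c) = C1 + Integral(c/cos(c), c)


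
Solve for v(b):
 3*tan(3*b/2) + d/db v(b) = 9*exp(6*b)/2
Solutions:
 v(b) = C1 + 3*exp(6*b)/4 + 2*log(cos(3*b/2))


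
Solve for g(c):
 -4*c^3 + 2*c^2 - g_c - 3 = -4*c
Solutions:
 g(c) = C1 - c^4 + 2*c^3/3 + 2*c^2 - 3*c


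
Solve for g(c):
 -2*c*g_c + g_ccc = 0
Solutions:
 g(c) = C1 + Integral(C2*airyai(2^(1/3)*c) + C3*airybi(2^(1/3)*c), c)


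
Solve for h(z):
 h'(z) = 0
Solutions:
 h(z) = C1


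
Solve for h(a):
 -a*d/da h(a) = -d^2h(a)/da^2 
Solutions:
 h(a) = C1 + C2*erfi(sqrt(2)*a/2)


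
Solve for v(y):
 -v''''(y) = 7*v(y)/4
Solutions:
 v(y) = (C1*sin(7^(1/4)*y/2) + C2*cos(7^(1/4)*y/2))*exp(-7^(1/4)*y/2) + (C3*sin(7^(1/4)*y/2) + C4*cos(7^(1/4)*y/2))*exp(7^(1/4)*y/2)


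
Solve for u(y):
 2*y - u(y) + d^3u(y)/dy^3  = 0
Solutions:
 u(y) = C3*exp(y) + 2*y + (C1*sin(sqrt(3)*y/2) + C2*cos(sqrt(3)*y/2))*exp(-y/2)


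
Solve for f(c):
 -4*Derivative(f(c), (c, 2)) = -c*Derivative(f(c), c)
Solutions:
 f(c) = C1 + C2*erfi(sqrt(2)*c/4)


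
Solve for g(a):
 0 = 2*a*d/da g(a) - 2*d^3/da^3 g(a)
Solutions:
 g(a) = C1 + Integral(C2*airyai(a) + C3*airybi(a), a)


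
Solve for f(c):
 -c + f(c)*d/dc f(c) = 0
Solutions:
 f(c) = -sqrt(C1 + c^2)
 f(c) = sqrt(C1 + c^2)


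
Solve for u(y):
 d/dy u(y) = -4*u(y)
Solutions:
 u(y) = C1*exp(-4*y)


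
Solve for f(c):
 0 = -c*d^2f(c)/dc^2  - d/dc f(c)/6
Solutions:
 f(c) = C1 + C2*c^(5/6)


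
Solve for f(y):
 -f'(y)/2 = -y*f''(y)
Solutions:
 f(y) = C1 + C2*y^(3/2)


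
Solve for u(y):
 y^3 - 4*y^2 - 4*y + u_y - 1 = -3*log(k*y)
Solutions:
 u(y) = C1 - y^4/4 + 4*y^3/3 + 2*y^2 - 3*y*log(k*y) + 4*y


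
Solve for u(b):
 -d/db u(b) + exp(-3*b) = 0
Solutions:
 u(b) = C1 - exp(-3*b)/3


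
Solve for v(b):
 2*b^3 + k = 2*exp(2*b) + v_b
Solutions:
 v(b) = C1 + b^4/2 + b*k - exp(2*b)


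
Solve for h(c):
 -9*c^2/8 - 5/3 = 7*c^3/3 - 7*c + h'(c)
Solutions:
 h(c) = C1 - 7*c^4/12 - 3*c^3/8 + 7*c^2/2 - 5*c/3


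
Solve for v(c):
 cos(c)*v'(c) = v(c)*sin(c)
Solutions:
 v(c) = C1/cos(c)


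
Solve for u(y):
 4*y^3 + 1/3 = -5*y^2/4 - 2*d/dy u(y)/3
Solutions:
 u(y) = C1 - 3*y^4/2 - 5*y^3/8 - y/2


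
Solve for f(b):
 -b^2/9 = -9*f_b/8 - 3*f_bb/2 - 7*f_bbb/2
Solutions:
 f(b) = C1 + 8*b^3/243 - 32*b^2/243 - 64*b/243 + (C2*sin(3*sqrt(6)*b/14) + C3*cos(3*sqrt(6)*b/14))*exp(-3*b/14)


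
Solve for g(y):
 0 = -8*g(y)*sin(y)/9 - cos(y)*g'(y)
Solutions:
 g(y) = C1*cos(y)^(8/9)


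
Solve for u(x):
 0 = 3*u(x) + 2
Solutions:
 u(x) = -2/3


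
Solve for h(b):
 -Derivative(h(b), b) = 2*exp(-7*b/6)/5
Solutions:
 h(b) = C1 + 12*exp(-7*b/6)/35


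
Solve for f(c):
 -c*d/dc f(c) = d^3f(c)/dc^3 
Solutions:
 f(c) = C1 + Integral(C2*airyai(-c) + C3*airybi(-c), c)


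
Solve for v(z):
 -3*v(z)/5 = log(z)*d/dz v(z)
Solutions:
 v(z) = C1*exp(-3*li(z)/5)


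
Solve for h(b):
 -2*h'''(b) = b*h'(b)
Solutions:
 h(b) = C1 + Integral(C2*airyai(-2^(2/3)*b/2) + C3*airybi(-2^(2/3)*b/2), b)


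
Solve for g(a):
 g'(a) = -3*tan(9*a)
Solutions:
 g(a) = C1 + log(cos(9*a))/3


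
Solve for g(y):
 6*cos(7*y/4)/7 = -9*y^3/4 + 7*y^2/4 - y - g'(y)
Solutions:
 g(y) = C1 - 9*y^4/16 + 7*y^3/12 - y^2/2 - 24*sin(7*y/4)/49


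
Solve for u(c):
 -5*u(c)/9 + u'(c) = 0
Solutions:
 u(c) = C1*exp(5*c/9)


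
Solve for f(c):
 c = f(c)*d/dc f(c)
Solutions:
 f(c) = -sqrt(C1 + c^2)
 f(c) = sqrt(C1 + c^2)


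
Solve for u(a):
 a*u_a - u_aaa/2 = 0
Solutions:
 u(a) = C1 + Integral(C2*airyai(2^(1/3)*a) + C3*airybi(2^(1/3)*a), a)


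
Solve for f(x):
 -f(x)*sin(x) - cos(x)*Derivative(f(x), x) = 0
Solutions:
 f(x) = C1*cos(x)


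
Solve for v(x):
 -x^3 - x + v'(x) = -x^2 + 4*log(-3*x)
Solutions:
 v(x) = C1 + x^4/4 - x^3/3 + x^2/2 + 4*x*log(-x) + 4*x*(-1 + log(3))


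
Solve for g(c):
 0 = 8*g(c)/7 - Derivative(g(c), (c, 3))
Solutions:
 g(c) = C3*exp(2*7^(2/3)*c/7) + (C1*sin(sqrt(3)*7^(2/3)*c/7) + C2*cos(sqrt(3)*7^(2/3)*c/7))*exp(-7^(2/3)*c/7)


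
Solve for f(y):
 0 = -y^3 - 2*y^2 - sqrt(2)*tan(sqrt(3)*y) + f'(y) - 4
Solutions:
 f(y) = C1 + y^4/4 + 2*y^3/3 + 4*y - sqrt(6)*log(cos(sqrt(3)*y))/3


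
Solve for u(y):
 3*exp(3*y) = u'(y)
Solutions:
 u(y) = C1 + exp(3*y)


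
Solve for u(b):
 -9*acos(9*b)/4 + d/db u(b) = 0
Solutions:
 u(b) = C1 + 9*b*acos(9*b)/4 - sqrt(1 - 81*b^2)/4


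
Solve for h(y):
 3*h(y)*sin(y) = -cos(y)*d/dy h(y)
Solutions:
 h(y) = C1*cos(y)^3


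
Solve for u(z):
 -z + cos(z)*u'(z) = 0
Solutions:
 u(z) = C1 + Integral(z/cos(z), z)


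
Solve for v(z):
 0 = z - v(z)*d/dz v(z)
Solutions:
 v(z) = -sqrt(C1 + z^2)
 v(z) = sqrt(C1 + z^2)


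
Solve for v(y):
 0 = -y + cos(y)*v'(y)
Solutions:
 v(y) = C1 + Integral(y/cos(y), y)


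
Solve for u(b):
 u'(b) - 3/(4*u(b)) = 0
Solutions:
 u(b) = -sqrt(C1 + 6*b)/2
 u(b) = sqrt(C1 + 6*b)/2


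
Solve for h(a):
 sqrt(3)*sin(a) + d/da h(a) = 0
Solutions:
 h(a) = C1 + sqrt(3)*cos(a)


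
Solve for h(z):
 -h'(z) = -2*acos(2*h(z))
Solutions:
 Integral(1/acos(2*_y), (_y, h(z))) = C1 + 2*z


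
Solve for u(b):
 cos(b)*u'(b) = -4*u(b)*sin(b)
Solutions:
 u(b) = C1*cos(b)^4


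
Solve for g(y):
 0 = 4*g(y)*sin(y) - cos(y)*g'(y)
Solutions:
 g(y) = C1/cos(y)^4


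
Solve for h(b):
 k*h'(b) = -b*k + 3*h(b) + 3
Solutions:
 h(b) = C1*exp(3*b/k) + b*k/3 + k^2/9 - 1


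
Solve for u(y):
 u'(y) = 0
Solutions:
 u(y) = C1


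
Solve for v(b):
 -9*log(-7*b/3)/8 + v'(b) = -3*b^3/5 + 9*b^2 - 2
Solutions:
 v(b) = C1 - 3*b^4/20 + 3*b^3 + 9*b*log(-b)/8 + b*(-25 - 9*log(3) + 9*log(7))/8


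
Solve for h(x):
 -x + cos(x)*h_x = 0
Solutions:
 h(x) = C1 + Integral(x/cos(x), x)


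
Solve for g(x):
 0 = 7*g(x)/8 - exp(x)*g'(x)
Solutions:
 g(x) = C1*exp(-7*exp(-x)/8)


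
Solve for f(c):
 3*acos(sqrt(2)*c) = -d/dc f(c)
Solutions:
 f(c) = C1 - 3*c*acos(sqrt(2)*c) + 3*sqrt(2)*sqrt(1 - 2*c^2)/2


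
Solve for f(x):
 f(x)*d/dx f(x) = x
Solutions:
 f(x) = -sqrt(C1 + x^2)
 f(x) = sqrt(C1 + x^2)


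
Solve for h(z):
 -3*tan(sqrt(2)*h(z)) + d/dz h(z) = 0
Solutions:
 h(z) = sqrt(2)*(pi - asin(C1*exp(3*sqrt(2)*z)))/2
 h(z) = sqrt(2)*asin(C1*exp(3*sqrt(2)*z))/2


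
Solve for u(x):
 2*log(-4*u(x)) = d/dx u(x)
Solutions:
 -Integral(1/(log(-_y) + 2*log(2)), (_y, u(x)))/2 = C1 - x


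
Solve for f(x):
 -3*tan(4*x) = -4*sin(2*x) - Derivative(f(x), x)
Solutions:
 f(x) = C1 - 3*log(cos(4*x))/4 + 2*cos(2*x)


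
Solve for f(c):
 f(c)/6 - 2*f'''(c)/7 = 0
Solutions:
 f(c) = C3*exp(126^(1/3)*c/6) + (C1*sin(14^(1/3)*3^(1/6)*c/4) + C2*cos(14^(1/3)*3^(1/6)*c/4))*exp(-126^(1/3)*c/12)


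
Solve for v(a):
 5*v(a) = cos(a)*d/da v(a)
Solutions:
 v(a) = C1*sqrt(sin(a) + 1)*(sin(a)^2 + 2*sin(a) + 1)/(sqrt(sin(a) - 1)*(sin(a)^2 - 2*sin(a) + 1))


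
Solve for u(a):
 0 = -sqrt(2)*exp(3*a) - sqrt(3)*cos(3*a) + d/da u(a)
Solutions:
 u(a) = C1 + sqrt(2)*exp(3*a)/3 + sqrt(3)*sin(3*a)/3


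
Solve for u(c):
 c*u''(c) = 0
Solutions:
 u(c) = C1 + C2*c


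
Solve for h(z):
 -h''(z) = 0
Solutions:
 h(z) = C1 + C2*z


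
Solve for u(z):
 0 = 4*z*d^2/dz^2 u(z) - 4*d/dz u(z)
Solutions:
 u(z) = C1 + C2*z^2


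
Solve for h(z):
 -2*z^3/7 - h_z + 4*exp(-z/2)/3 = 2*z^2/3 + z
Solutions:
 h(z) = C1 - z^4/14 - 2*z^3/9 - z^2/2 - 8*exp(-z/2)/3


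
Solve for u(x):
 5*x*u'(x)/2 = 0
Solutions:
 u(x) = C1


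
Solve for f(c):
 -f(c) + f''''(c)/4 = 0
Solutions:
 f(c) = C1*exp(-sqrt(2)*c) + C2*exp(sqrt(2)*c) + C3*sin(sqrt(2)*c) + C4*cos(sqrt(2)*c)


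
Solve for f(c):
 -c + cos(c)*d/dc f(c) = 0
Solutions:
 f(c) = C1 + Integral(c/cos(c), c)


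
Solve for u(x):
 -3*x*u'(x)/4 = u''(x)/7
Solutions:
 u(x) = C1 + C2*erf(sqrt(42)*x/4)


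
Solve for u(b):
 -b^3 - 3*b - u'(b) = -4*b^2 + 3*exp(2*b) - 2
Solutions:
 u(b) = C1 - b^4/4 + 4*b^3/3 - 3*b^2/2 + 2*b - 3*exp(2*b)/2


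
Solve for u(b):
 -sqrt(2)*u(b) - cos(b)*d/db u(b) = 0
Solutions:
 u(b) = C1*(sin(b) - 1)^(sqrt(2)/2)/(sin(b) + 1)^(sqrt(2)/2)


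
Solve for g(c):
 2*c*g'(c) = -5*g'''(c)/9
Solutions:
 g(c) = C1 + Integral(C2*airyai(-18^(1/3)*5^(2/3)*c/5) + C3*airybi(-18^(1/3)*5^(2/3)*c/5), c)


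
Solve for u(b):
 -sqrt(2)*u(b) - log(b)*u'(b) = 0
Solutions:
 u(b) = C1*exp(-sqrt(2)*li(b))


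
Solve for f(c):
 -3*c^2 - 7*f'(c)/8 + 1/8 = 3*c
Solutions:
 f(c) = C1 - 8*c^3/7 - 12*c^2/7 + c/7


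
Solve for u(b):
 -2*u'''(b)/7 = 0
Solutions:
 u(b) = C1 + C2*b + C3*b^2


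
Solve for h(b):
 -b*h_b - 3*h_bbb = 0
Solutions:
 h(b) = C1 + Integral(C2*airyai(-3^(2/3)*b/3) + C3*airybi(-3^(2/3)*b/3), b)


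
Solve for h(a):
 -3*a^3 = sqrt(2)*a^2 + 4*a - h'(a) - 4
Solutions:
 h(a) = C1 + 3*a^4/4 + sqrt(2)*a^3/3 + 2*a^2 - 4*a


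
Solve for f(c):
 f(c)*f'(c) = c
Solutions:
 f(c) = -sqrt(C1 + c^2)
 f(c) = sqrt(C1 + c^2)


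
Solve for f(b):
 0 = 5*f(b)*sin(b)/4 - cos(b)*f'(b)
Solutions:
 f(b) = C1/cos(b)^(5/4)


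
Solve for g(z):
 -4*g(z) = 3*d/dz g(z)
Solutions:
 g(z) = C1*exp(-4*z/3)


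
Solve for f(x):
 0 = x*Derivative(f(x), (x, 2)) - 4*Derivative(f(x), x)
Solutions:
 f(x) = C1 + C2*x^5


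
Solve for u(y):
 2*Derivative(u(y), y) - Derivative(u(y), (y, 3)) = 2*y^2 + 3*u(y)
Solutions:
 u(y) = C1*exp(6^(1/3)*y*(4*3^(1/3)/(sqrt(633) + 27)^(1/3) + 2^(1/3)*(sqrt(633) + 27)^(1/3))/12)*sin(2^(1/3)*3^(1/6)*y*(-2^(1/3)*3^(2/3)*(sqrt(633) + 27)^(1/3)/12 + (sqrt(633) + 27)^(-1/3))) + C2*exp(6^(1/3)*y*(4*3^(1/3)/(sqrt(633) + 27)^(1/3) + 2^(1/3)*(sqrt(633) + 27)^(1/3))/12)*cos(2^(1/3)*3^(1/6)*y*(-2^(1/3)*3^(2/3)*(sqrt(633) + 27)^(1/3)/12 + (sqrt(633) + 27)^(-1/3))) + C3*exp(-6^(1/3)*y*(4*3^(1/3)/(sqrt(633) + 27)^(1/3) + 2^(1/3)*(sqrt(633) + 27)^(1/3))/6) - 2*y^2/3 - 8*y/9 - 16/27


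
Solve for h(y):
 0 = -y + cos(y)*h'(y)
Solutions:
 h(y) = C1 + Integral(y/cos(y), y)


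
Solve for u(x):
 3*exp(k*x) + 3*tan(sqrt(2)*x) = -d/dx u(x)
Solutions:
 u(x) = C1 - 3*Piecewise((exp(k*x)/k, Ne(k, 0)), (x, True)) + 3*sqrt(2)*log(cos(sqrt(2)*x))/2


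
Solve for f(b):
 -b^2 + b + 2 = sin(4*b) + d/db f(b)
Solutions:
 f(b) = C1 - b^3/3 + b^2/2 + 2*b + cos(4*b)/4


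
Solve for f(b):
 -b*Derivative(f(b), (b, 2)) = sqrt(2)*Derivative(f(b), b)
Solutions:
 f(b) = C1 + C2*b^(1 - sqrt(2))


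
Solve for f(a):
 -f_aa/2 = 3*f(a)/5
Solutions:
 f(a) = C1*sin(sqrt(30)*a/5) + C2*cos(sqrt(30)*a/5)


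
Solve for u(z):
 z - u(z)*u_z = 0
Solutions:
 u(z) = -sqrt(C1 + z^2)
 u(z) = sqrt(C1 + z^2)


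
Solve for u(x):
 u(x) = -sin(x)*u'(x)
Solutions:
 u(x) = C1*sqrt(cos(x) + 1)/sqrt(cos(x) - 1)


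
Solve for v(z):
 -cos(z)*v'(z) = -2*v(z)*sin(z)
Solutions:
 v(z) = C1/cos(z)^2


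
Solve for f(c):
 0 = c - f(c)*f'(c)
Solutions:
 f(c) = -sqrt(C1 + c^2)
 f(c) = sqrt(C1 + c^2)


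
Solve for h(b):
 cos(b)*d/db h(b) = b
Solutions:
 h(b) = C1 + Integral(b/cos(b), b)


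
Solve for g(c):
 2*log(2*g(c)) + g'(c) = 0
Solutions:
 Integral(1/(log(_y) + log(2)), (_y, g(c)))/2 = C1 - c


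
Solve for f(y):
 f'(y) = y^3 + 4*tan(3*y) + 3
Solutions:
 f(y) = C1 + y^4/4 + 3*y - 4*log(cos(3*y))/3


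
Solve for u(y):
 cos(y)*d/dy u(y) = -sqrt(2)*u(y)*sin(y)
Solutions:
 u(y) = C1*cos(y)^(sqrt(2))


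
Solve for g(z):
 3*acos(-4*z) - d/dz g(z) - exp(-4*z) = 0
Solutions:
 g(z) = C1 + 3*z*acos(-4*z) + 3*sqrt(1 - 16*z^2)/4 + exp(-4*z)/4


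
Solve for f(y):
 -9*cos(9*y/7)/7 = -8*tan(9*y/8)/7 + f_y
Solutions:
 f(y) = C1 - 64*log(cos(9*y/8))/63 - sin(9*y/7)


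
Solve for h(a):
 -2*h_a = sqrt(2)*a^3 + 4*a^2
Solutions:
 h(a) = C1 - sqrt(2)*a^4/8 - 2*a^3/3


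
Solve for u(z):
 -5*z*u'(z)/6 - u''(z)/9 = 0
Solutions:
 u(z) = C1 + C2*erf(sqrt(15)*z/2)


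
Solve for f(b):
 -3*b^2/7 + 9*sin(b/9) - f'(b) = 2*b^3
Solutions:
 f(b) = C1 - b^4/2 - b^3/7 - 81*cos(b/9)


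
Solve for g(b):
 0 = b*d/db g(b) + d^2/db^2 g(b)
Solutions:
 g(b) = C1 + C2*erf(sqrt(2)*b/2)


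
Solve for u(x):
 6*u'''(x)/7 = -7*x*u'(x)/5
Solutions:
 u(x) = C1 + Integral(C2*airyai(-210^(2/3)*x/30) + C3*airybi(-210^(2/3)*x/30), x)


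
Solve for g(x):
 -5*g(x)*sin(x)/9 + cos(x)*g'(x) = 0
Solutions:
 g(x) = C1/cos(x)^(5/9)


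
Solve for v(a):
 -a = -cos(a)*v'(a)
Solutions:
 v(a) = C1 + Integral(a/cos(a), a)


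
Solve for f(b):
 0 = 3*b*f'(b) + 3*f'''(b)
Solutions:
 f(b) = C1 + Integral(C2*airyai(-b) + C3*airybi(-b), b)


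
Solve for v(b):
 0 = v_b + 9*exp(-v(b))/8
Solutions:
 v(b) = log(C1 - 9*b/8)


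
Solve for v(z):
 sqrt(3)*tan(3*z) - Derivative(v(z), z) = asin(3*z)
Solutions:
 v(z) = C1 - z*asin(3*z) - sqrt(1 - 9*z^2)/3 - sqrt(3)*log(cos(3*z))/3


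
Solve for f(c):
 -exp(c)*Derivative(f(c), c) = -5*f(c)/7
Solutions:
 f(c) = C1*exp(-5*exp(-c)/7)


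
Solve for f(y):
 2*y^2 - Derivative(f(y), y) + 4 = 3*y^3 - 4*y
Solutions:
 f(y) = C1 - 3*y^4/4 + 2*y^3/3 + 2*y^2 + 4*y


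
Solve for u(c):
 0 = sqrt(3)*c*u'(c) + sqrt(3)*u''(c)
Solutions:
 u(c) = C1 + C2*erf(sqrt(2)*c/2)


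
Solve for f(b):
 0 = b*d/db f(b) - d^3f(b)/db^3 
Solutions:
 f(b) = C1 + Integral(C2*airyai(b) + C3*airybi(b), b)


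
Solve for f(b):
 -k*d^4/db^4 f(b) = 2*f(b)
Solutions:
 f(b) = C1*exp(-2^(1/4)*b*(-1/k)^(1/4)) + C2*exp(2^(1/4)*b*(-1/k)^(1/4)) + C3*exp(-2^(1/4)*I*b*(-1/k)^(1/4)) + C4*exp(2^(1/4)*I*b*(-1/k)^(1/4))


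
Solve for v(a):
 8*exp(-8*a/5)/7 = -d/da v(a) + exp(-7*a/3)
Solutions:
 v(a) = C1 - 3*exp(-7*a/3)/7 + 5*exp(-8*a/5)/7


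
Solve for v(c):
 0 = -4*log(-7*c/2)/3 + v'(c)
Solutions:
 v(c) = C1 + 4*c*log(-c)/3 + 4*c*(-1 - log(2) + log(7))/3


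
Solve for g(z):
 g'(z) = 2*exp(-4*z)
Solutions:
 g(z) = C1 - exp(-4*z)/2


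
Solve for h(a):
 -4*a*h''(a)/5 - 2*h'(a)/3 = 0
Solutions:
 h(a) = C1 + C2*a^(1/6)


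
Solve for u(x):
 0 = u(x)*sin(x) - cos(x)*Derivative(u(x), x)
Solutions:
 u(x) = C1/cos(x)


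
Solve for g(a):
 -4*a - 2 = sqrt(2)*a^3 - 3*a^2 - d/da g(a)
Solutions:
 g(a) = C1 + sqrt(2)*a^4/4 - a^3 + 2*a^2 + 2*a


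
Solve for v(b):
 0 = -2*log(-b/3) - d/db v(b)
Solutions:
 v(b) = C1 - 2*b*log(-b) + 2*b*(1 + log(3))


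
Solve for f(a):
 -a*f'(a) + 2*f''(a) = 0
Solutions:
 f(a) = C1 + C2*erfi(a/2)


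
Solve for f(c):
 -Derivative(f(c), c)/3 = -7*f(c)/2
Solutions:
 f(c) = C1*exp(21*c/2)


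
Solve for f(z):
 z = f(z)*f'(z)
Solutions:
 f(z) = -sqrt(C1 + z^2)
 f(z) = sqrt(C1 + z^2)


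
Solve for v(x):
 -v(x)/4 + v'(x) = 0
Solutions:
 v(x) = C1*exp(x/4)


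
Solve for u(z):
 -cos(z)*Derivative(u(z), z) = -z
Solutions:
 u(z) = C1 + Integral(z/cos(z), z)


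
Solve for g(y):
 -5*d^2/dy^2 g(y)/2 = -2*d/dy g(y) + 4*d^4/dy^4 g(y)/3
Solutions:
 g(y) = C1 + C2*exp(2^(1/3)*y*(-(24 + sqrt(826))^(1/3) + 5*2^(1/3)/(24 + sqrt(826))^(1/3))/8)*sin(2^(1/3)*sqrt(3)*y*(5*2^(1/3)/(24 + sqrt(826))^(1/3) + (24 + sqrt(826))^(1/3))/8) + C3*exp(2^(1/3)*y*(-(24 + sqrt(826))^(1/3) + 5*2^(1/3)/(24 + sqrt(826))^(1/3))/8)*cos(2^(1/3)*sqrt(3)*y*(5*2^(1/3)/(24 + sqrt(826))^(1/3) + (24 + sqrt(826))^(1/3))/8) + C4*exp(-2^(1/3)*y*(-(24 + sqrt(826))^(1/3) + 5*2^(1/3)/(24 + sqrt(826))^(1/3))/4)


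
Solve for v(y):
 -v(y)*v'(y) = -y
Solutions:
 v(y) = -sqrt(C1 + y^2)
 v(y) = sqrt(C1 + y^2)


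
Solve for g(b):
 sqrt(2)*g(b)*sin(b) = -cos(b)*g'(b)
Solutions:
 g(b) = C1*cos(b)^(sqrt(2))


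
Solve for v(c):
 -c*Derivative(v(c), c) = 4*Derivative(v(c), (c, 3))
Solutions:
 v(c) = C1 + Integral(C2*airyai(-2^(1/3)*c/2) + C3*airybi(-2^(1/3)*c/2), c)


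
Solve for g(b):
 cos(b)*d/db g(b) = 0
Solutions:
 g(b) = C1


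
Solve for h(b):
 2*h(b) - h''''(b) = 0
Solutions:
 h(b) = C1*exp(-2^(1/4)*b) + C2*exp(2^(1/4)*b) + C3*sin(2^(1/4)*b) + C4*cos(2^(1/4)*b)


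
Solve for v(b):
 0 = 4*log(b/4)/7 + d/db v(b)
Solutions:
 v(b) = C1 - 4*b*log(b)/7 + 4*b/7 + 8*b*log(2)/7


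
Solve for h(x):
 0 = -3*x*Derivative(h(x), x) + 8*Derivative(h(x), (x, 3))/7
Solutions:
 h(x) = C1 + Integral(C2*airyai(21^(1/3)*x/2) + C3*airybi(21^(1/3)*x/2), x)


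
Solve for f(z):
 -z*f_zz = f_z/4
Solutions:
 f(z) = C1 + C2*z^(3/4)


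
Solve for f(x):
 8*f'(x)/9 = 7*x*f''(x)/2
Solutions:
 f(x) = C1 + C2*x^(79/63)


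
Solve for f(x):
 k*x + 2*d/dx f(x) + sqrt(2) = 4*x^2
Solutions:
 f(x) = C1 - k*x^2/4 + 2*x^3/3 - sqrt(2)*x/2


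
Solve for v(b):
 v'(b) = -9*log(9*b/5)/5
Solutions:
 v(b) = C1 - 9*b*log(b)/5 - 18*b*log(3)/5 + 9*b/5 + 9*b*log(5)/5


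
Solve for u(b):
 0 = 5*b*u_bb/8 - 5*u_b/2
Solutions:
 u(b) = C1 + C2*b^5


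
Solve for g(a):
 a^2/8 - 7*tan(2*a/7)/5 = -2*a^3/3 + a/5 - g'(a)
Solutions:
 g(a) = C1 - a^4/6 - a^3/24 + a^2/10 - 49*log(cos(2*a/7))/10


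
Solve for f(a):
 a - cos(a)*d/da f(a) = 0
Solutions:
 f(a) = C1 + Integral(a/cos(a), a)


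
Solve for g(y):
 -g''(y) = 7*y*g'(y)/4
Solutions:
 g(y) = C1 + C2*erf(sqrt(14)*y/4)


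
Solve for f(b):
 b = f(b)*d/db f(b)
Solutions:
 f(b) = -sqrt(C1 + b^2)
 f(b) = sqrt(C1 + b^2)


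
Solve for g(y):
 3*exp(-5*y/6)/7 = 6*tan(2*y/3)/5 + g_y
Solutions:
 g(y) = C1 - 9*log(tan(2*y/3)^2 + 1)/10 - 18*exp(-5*y/6)/35


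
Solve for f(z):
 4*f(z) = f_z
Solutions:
 f(z) = C1*exp(4*z)


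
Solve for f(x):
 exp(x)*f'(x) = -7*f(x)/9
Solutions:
 f(x) = C1*exp(7*exp(-x)/9)


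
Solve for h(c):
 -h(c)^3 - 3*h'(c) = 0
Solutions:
 h(c) = -sqrt(6)*sqrt(-1/(C1 - c))/2
 h(c) = sqrt(6)*sqrt(-1/(C1 - c))/2


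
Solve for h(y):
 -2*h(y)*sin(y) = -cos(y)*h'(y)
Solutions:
 h(y) = C1/cos(y)^2


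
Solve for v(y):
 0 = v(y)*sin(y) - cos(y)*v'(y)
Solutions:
 v(y) = C1/cos(y)


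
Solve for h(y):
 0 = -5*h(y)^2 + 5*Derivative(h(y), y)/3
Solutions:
 h(y) = -1/(C1 + 3*y)


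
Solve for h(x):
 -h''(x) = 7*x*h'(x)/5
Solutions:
 h(x) = C1 + C2*erf(sqrt(70)*x/10)


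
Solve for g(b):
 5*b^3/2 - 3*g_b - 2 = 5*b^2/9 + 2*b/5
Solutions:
 g(b) = C1 + 5*b^4/24 - 5*b^3/81 - b^2/15 - 2*b/3


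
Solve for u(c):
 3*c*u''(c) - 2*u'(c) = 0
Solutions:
 u(c) = C1 + C2*c^(5/3)


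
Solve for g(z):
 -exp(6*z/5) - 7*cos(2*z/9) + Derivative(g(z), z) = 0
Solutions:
 g(z) = C1 + 5*exp(6*z/5)/6 + 63*sin(2*z/9)/2


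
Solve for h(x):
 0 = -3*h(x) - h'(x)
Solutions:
 h(x) = C1*exp(-3*x)


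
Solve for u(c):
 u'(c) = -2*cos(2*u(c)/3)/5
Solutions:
 2*c/5 - 3*log(sin(2*u(c)/3) - 1)/4 + 3*log(sin(2*u(c)/3) + 1)/4 = C1


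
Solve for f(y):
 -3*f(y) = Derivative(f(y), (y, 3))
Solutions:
 f(y) = C3*exp(-3^(1/3)*y) + (C1*sin(3^(5/6)*y/2) + C2*cos(3^(5/6)*y/2))*exp(3^(1/3)*y/2)


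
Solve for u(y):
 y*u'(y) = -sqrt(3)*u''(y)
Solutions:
 u(y) = C1 + C2*erf(sqrt(2)*3^(3/4)*y/6)


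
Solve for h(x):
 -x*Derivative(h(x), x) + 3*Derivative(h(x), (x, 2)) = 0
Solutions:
 h(x) = C1 + C2*erfi(sqrt(6)*x/6)


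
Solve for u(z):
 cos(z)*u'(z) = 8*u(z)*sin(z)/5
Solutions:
 u(z) = C1/cos(z)^(8/5)


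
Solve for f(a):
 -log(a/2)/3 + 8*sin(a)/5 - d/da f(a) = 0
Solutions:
 f(a) = C1 - a*log(a)/3 + a*log(2)/3 + a/3 - 8*cos(a)/5


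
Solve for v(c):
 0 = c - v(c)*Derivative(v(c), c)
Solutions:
 v(c) = -sqrt(C1 + c^2)
 v(c) = sqrt(C1 + c^2)


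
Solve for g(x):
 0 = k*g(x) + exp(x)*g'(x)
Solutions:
 g(x) = C1*exp(k*exp(-x))


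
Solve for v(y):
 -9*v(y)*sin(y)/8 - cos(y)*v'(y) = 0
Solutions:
 v(y) = C1*cos(y)^(9/8)


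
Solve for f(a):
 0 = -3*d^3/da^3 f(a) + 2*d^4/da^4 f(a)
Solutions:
 f(a) = C1 + C2*a + C3*a^2 + C4*exp(3*a/2)


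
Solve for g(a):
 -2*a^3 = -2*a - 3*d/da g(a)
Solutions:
 g(a) = C1 + a^4/6 - a^2/3


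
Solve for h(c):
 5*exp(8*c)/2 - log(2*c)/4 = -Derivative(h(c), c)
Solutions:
 h(c) = C1 + c*log(c)/4 + c*(-1 + log(2))/4 - 5*exp(8*c)/16


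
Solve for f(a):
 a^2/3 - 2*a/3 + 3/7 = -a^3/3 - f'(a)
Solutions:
 f(a) = C1 - a^4/12 - a^3/9 + a^2/3 - 3*a/7


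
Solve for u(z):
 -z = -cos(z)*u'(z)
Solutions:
 u(z) = C1 + Integral(z/cos(z), z)


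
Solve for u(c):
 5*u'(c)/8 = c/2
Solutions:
 u(c) = C1 + 2*c^2/5


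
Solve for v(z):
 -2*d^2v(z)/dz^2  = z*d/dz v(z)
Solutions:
 v(z) = C1 + C2*erf(z/2)


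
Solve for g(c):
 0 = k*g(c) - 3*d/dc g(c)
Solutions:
 g(c) = C1*exp(c*k/3)


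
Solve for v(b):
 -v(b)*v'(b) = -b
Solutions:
 v(b) = -sqrt(C1 + b^2)
 v(b) = sqrt(C1 + b^2)


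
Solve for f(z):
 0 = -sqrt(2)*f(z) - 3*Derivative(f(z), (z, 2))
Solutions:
 f(z) = C1*sin(2^(1/4)*sqrt(3)*z/3) + C2*cos(2^(1/4)*sqrt(3)*z/3)


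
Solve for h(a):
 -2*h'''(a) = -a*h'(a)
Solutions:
 h(a) = C1 + Integral(C2*airyai(2^(2/3)*a/2) + C3*airybi(2^(2/3)*a/2), a)


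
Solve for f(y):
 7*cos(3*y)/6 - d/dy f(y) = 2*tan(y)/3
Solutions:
 f(y) = C1 + 2*log(cos(y))/3 + 7*sin(3*y)/18


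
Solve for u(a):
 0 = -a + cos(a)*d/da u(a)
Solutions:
 u(a) = C1 + Integral(a/cos(a), a)


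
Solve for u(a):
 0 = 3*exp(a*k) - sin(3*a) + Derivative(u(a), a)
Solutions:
 u(a) = C1 - cos(3*a)/3 - 3*exp(a*k)/k


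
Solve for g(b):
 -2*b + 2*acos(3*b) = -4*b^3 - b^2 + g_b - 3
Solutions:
 g(b) = C1 + b^4 + b^3/3 - b^2 + 2*b*acos(3*b) + 3*b - 2*sqrt(1 - 9*b^2)/3


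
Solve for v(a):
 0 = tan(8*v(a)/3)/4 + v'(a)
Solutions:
 v(a) = -3*asin(C1*exp(-2*a/3))/8 + 3*pi/8
 v(a) = 3*asin(C1*exp(-2*a/3))/8


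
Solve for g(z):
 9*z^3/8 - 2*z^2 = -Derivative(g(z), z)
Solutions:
 g(z) = C1 - 9*z^4/32 + 2*z^3/3


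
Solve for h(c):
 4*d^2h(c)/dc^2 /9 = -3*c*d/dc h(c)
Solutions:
 h(c) = C1 + C2*erf(3*sqrt(6)*c/4)


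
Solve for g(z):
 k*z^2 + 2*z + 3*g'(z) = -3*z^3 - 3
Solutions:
 g(z) = C1 - k*z^3/9 - z^4/4 - z^2/3 - z


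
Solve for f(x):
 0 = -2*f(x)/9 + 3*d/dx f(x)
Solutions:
 f(x) = C1*exp(2*x/27)


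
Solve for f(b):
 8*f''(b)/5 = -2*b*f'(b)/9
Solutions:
 f(b) = C1 + C2*erf(sqrt(10)*b/12)


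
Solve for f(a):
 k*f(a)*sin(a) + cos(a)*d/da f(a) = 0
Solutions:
 f(a) = C1*exp(k*log(cos(a)))


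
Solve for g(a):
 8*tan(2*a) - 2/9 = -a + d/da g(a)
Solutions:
 g(a) = C1 + a^2/2 - 2*a/9 - 4*log(cos(2*a))


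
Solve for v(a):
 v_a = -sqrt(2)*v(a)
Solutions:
 v(a) = C1*exp(-sqrt(2)*a)


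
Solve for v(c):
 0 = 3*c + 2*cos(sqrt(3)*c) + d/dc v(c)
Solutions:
 v(c) = C1 - 3*c^2/2 - 2*sqrt(3)*sin(sqrt(3)*c)/3


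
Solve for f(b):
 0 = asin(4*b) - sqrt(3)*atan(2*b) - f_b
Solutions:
 f(b) = C1 + b*asin(4*b) + sqrt(1 - 16*b^2)/4 - sqrt(3)*(b*atan(2*b) - log(4*b^2 + 1)/4)


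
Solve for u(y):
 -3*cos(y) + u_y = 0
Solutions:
 u(y) = C1 + 3*sin(y)


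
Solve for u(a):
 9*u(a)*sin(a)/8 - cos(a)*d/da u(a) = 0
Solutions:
 u(a) = C1/cos(a)^(9/8)


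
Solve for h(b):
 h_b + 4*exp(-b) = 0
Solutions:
 h(b) = C1 + 4*exp(-b)


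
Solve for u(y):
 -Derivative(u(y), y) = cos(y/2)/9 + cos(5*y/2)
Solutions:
 u(y) = C1 - 2*sin(y/2)/9 - 2*sin(5*y/2)/5


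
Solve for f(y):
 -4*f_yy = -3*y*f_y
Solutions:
 f(y) = C1 + C2*erfi(sqrt(6)*y/4)


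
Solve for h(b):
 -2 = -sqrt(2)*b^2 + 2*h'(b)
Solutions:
 h(b) = C1 + sqrt(2)*b^3/6 - b


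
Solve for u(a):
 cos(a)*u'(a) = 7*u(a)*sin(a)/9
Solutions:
 u(a) = C1/cos(a)^(7/9)


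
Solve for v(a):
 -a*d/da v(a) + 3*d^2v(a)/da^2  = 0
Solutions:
 v(a) = C1 + C2*erfi(sqrt(6)*a/6)


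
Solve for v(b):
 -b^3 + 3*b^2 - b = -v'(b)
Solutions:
 v(b) = C1 + b^4/4 - b^3 + b^2/2


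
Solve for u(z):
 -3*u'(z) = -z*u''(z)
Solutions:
 u(z) = C1 + C2*z^4


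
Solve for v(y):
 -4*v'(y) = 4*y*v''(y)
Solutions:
 v(y) = C1 + C2*log(y)


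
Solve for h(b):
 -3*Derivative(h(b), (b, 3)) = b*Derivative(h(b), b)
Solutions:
 h(b) = C1 + Integral(C2*airyai(-3^(2/3)*b/3) + C3*airybi(-3^(2/3)*b/3), b)


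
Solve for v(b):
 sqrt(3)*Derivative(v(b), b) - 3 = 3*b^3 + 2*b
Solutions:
 v(b) = C1 + sqrt(3)*b^4/4 + sqrt(3)*b^2/3 + sqrt(3)*b


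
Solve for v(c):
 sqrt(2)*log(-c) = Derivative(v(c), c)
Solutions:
 v(c) = C1 + sqrt(2)*c*log(-c) - sqrt(2)*c


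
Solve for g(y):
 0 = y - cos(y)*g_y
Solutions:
 g(y) = C1 + Integral(y/cos(y), y)


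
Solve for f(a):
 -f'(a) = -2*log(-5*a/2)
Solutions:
 f(a) = C1 + 2*a*log(-a) + 2*a*(-1 - log(2) + log(5))


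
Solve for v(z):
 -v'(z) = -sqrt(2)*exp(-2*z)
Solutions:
 v(z) = C1 - sqrt(2)*exp(-2*z)/2


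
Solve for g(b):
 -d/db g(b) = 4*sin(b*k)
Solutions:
 g(b) = C1 + 4*cos(b*k)/k


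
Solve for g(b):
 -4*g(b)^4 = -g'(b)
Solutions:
 g(b) = (-1/(C1 + 12*b))^(1/3)
 g(b) = (-1/(C1 + 4*b))^(1/3)*(-3^(2/3) - 3*3^(1/6)*I)/6
 g(b) = (-1/(C1 + 4*b))^(1/3)*(-3^(2/3) + 3*3^(1/6)*I)/6


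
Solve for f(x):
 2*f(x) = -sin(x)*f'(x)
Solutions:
 f(x) = C1*(cos(x) + 1)/(cos(x) - 1)


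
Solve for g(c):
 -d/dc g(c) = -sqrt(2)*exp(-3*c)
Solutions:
 g(c) = C1 - sqrt(2)*exp(-3*c)/3


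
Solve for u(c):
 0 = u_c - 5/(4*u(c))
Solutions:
 u(c) = -sqrt(C1 + 10*c)/2
 u(c) = sqrt(C1 + 10*c)/2


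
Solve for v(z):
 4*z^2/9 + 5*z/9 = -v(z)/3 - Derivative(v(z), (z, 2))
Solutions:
 v(z) = C1*sin(sqrt(3)*z/3) + C2*cos(sqrt(3)*z/3) - 4*z^2/3 - 5*z/3 + 8


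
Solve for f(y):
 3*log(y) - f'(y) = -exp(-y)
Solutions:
 f(y) = C1 + 3*y*log(y) - 3*y - exp(-y)


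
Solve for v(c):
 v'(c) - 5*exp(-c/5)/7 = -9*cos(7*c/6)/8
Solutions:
 v(c) = C1 - 27*sin(7*c/6)/28 - 25*exp(-c/5)/7


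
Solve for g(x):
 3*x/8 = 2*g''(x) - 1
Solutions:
 g(x) = C1 + C2*x + x^3/32 + x^2/4


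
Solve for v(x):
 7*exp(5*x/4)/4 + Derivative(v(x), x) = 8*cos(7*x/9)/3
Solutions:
 v(x) = C1 - 7*exp(5*x/4)/5 + 24*sin(7*x/9)/7


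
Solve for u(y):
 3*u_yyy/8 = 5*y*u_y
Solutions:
 u(y) = C1 + Integral(C2*airyai(2*3^(2/3)*5^(1/3)*y/3) + C3*airybi(2*3^(2/3)*5^(1/3)*y/3), y)


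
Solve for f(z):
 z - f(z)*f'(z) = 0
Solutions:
 f(z) = -sqrt(C1 + z^2)
 f(z) = sqrt(C1 + z^2)


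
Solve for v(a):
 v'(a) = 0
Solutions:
 v(a) = C1


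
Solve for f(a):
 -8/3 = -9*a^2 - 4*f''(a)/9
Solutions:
 f(a) = C1 + C2*a - 27*a^4/16 + 3*a^2


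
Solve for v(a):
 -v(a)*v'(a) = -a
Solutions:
 v(a) = -sqrt(C1 + a^2)
 v(a) = sqrt(C1 + a^2)


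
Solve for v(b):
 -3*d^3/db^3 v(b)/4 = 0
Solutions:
 v(b) = C1 + C2*b + C3*b^2


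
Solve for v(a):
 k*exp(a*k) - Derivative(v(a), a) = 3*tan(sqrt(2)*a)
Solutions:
 v(a) = C1 + k*Piecewise((exp(a*k)/k, Ne(k, 0)), (a, True)) + 3*sqrt(2)*log(cos(sqrt(2)*a))/2


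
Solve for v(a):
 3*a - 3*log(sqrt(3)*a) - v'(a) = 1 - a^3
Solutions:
 v(a) = C1 + a^4/4 + 3*a^2/2 - 3*a*log(a) - 3*a*log(3)/2 + 2*a


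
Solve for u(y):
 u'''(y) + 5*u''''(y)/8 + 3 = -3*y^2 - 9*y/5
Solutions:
 u(y) = C1 + C2*y + C3*y^2 + C4*exp(-8*y/5) - y^5/20 + 13*y^4/160 - 45*y^3/64


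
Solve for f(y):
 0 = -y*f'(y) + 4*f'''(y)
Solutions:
 f(y) = C1 + Integral(C2*airyai(2^(1/3)*y/2) + C3*airybi(2^(1/3)*y/2), y)


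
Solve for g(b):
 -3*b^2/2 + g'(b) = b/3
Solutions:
 g(b) = C1 + b^3/2 + b^2/6


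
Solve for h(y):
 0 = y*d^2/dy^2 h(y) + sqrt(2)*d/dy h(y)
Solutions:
 h(y) = C1 + C2*y^(1 - sqrt(2))


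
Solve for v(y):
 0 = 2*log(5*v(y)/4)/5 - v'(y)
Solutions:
 5*Integral(1/(-log(_y) - log(5) + 2*log(2)), (_y, v(y)))/2 = C1 - y


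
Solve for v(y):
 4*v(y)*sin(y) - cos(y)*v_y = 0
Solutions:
 v(y) = C1/cos(y)^4


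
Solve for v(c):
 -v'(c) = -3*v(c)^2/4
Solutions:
 v(c) = -4/(C1 + 3*c)


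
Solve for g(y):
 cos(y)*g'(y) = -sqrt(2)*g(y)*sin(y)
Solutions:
 g(y) = C1*cos(y)^(sqrt(2))


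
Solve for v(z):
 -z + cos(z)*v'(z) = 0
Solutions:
 v(z) = C1 + Integral(z/cos(z), z)


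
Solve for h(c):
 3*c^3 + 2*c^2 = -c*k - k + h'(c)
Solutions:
 h(c) = C1 + 3*c^4/4 + 2*c^3/3 + c^2*k/2 + c*k


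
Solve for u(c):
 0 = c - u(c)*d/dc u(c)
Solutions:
 u(c) = -sqrt(C1 + c^2)
 u(c) = sqrt(C1 + c^2)


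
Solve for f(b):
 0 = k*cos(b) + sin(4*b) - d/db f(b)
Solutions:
 f(b) = C1 + k*sin(b) - cos(4*b)/4


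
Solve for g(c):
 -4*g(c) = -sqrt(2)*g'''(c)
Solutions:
 g(c) = C3*exp(sqrt(2)*c) + (C1*sin(sqrt(6)*c/2) + C2*cos(sqrt(6)*c/2))*exp(-sqrt(2)*c/2)


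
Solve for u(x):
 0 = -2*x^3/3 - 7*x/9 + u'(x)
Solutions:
 u(x) = C1 + x^4/6 + 7*x^2/18


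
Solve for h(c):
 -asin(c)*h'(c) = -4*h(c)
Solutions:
 h(c) = C1*exp(4*Integral(1/asin(c), c))


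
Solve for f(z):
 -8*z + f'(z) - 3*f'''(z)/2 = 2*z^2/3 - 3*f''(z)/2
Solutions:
 f(z) = C1 + C2*exp(z*(3 - sqrt(33))/6) + C3*exp(z*(3 + sqrt(33))/6) + 2*z^3/9 + 3*z^2 - 7*z


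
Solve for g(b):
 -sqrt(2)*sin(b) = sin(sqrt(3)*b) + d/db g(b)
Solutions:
 g(b) = C1 + sqrt(2)*cos(b) + sqrt(3)*cos(sqrt(3)*b)/3


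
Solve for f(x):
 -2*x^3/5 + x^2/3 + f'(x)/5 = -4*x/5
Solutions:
 f(x) = C1 + x^4/2 - 5*x^3/9 - 2*x^2


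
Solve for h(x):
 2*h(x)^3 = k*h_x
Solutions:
 h(x) = -sqrt(2)*sqrt(-k/(C1*k + 2*x))/2
 h(x) = sqrt(2)*sqrt(-k/(C1*k + 2*x))/2


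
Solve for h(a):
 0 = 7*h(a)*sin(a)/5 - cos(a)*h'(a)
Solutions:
 h(a) = C1/cos(a)^(7/5)


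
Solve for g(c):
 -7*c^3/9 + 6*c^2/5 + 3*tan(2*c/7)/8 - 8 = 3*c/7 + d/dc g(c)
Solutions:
 g(c) = C1 - 7*c^4/36 + 2*c^3/5 - 3*c^2/14 - 8*c - 21*log(cos(2*c/7))/16
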